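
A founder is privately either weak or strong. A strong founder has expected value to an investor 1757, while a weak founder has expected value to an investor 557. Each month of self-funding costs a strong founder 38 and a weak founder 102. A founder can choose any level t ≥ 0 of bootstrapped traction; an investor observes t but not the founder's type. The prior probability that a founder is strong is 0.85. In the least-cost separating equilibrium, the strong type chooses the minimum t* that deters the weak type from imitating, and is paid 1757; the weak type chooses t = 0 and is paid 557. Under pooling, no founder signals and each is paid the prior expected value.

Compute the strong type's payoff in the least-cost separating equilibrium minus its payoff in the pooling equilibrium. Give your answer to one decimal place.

Least-cost separating signal: t* solves 557 = 1757 − 102·t*, so t* = (1757 − 557)/102 ≈ 11.7647.
Strong type's separating payoff: 1757 − 38 × t* = 1757 − 38 × (1757 − 557)/102 = 1757 − 45600/102 ≈ 1309.941.
Pooling payoff: 0.85 × 1757 + 0.15 × 557 = 1577.
Difference: 1309.941 − 1577 = -267.059, i.e. -267.1 to one decimal place.
The strong type would prefer the pooling outcome.

-267.1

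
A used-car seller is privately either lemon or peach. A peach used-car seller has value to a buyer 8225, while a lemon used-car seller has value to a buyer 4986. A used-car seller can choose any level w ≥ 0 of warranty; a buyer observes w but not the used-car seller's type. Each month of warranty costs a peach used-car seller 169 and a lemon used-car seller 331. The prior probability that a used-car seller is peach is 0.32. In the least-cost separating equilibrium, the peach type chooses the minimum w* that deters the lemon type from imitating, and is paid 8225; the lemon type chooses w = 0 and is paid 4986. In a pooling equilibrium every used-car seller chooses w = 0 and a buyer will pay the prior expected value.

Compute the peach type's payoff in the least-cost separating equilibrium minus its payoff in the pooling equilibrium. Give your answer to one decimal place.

548.8

Least-cost separating signal: w* solves 4986 = 8225 − 331·w*, so w* = (8225 − 4986)/331 ≈ 9.7855.
Peach type's separating payoff: 8225 − 169 × w* = 8225 − 169 × (8225 − 4986)/331 = 8225 − 547391/331 ≈ 6571.251.
Pooling payoff: 0.32 × 8225 + 0.68 × 4986 = 6022.48.
Difference: 6571.251 − 6022.48 = 548.771, i.e. 548.8 to one decimal place.
The peach type prefers to separate.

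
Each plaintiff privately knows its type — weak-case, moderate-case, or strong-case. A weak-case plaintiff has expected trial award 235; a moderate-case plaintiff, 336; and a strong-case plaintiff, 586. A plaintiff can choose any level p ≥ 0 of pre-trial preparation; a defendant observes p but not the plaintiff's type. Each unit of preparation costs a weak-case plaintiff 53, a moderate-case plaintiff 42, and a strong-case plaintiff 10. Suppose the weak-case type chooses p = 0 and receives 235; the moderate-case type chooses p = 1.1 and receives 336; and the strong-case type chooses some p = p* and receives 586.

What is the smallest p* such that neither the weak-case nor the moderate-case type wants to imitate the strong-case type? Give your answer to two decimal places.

7.05

Moderate-case type (on-path payoff 336 − 42×1.1 = 289.8) won't mimic when 289.8 ≥ 586 − 42·p*, i.e. p* ≥ 7.05.
Weak-case type (on-path payoff 235) won't mimic when 235 ≥ 586 − 53·p*, i.e. p* ≥ 6.62.
Both must hold, so p* = max(6.62, 7.05) = 7.05. The moderate-case type's constraint binds.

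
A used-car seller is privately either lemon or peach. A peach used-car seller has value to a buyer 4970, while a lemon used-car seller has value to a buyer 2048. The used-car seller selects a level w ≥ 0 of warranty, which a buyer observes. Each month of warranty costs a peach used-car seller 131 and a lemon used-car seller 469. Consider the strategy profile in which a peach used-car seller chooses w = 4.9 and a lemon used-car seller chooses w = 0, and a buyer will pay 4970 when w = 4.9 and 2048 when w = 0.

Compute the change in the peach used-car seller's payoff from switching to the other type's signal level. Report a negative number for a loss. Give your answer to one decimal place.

-2280.1

Playing w = 4.9 the peach used-car seller receives 4970 − 131 × 4.9 = 4328.1.
Deviating to w = 0 yields 2048 instead.
Gain from deviating: 2048 − 4328.1 = -2280.1.
The gain is negative, so the peach type's incentive-compatibility constraint is satisfied.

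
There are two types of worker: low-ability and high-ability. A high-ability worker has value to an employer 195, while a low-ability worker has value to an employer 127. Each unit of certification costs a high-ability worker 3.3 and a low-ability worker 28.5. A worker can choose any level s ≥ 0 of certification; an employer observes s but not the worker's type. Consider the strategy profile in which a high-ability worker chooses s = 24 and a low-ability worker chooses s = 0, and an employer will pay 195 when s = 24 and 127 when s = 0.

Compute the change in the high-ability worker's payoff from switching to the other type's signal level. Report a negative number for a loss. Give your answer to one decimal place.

Playing s = 24 the high-ability worker receives 195 − 3.3 × 24 = 115.8.
Deviating to s = 0 yields 127 instead.
Gain from deviating: 127 − 115.8 = 11.2.
The gain is positive, so the high-ability type's incentive-compatibility constraint is violated — this profile is not a separating equilibrium.

11.2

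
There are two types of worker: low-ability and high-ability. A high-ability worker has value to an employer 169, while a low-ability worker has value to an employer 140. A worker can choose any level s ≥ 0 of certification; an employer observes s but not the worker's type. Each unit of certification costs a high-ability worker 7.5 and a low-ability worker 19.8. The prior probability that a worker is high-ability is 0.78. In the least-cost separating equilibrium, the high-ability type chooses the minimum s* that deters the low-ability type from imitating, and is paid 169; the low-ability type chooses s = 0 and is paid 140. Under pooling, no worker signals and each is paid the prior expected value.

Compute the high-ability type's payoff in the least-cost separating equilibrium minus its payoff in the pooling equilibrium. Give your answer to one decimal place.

-4.6

Least-cost separating signal: s* solves 140 = 169 − 19.8·s*, so s* = (169 − 140)/19.8 ≈ 1.4646.
High-ability type's separating payoff: 169 − 7.5 × s* = 169 − 7.5 × (169 − 140)/19.8 = 169 − 217.5/19.8 ≈ 158.015.
Pooling payoff: 0.78 × 169 + 0.22 × 140 = 162.62.
Difference: 158.015 − 162.62 = -4.605, i.e. -4.6 to one decimal place.
The high-ability type would prefer the pooling outcome.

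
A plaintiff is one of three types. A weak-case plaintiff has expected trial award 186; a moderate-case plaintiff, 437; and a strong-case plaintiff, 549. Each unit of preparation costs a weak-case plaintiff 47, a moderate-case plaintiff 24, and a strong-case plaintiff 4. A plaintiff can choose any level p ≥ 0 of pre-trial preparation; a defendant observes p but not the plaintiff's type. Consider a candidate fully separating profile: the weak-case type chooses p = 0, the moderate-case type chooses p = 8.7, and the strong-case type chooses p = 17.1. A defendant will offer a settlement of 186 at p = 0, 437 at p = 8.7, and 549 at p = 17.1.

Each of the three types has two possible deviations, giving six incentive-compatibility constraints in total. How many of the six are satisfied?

6

Weak-case (own payoff 186): to p=8.7 gives 437 − 47×8.7 = 28.1 → no gain ✓; to p=17.1 gives 549 − 47×17.1 = -254.7 → no gain ✓.
Strong-case (own payoff 549 − 4×17.1 = 480.6): to p=0 gives 186 → no gain ✓; to p=8.7 gives 437 − 4×8.7 = 402.2 → no gain ✓.
Moderate-case (own payoff 437 − 24×8.7 = 228.2): to p=0 gives 186 → no gain ✓; to p=17.1 gives 549 − 24×17.1 = 138.6 → no gain ✓.
6 of the 6 constraints hold; this profile is a separating equilibrium.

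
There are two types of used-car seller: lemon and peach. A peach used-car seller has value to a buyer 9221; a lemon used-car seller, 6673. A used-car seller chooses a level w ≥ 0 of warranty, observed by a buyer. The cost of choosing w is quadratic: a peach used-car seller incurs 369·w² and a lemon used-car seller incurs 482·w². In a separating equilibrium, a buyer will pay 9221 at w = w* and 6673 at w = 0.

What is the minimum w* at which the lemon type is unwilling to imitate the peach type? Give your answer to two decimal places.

2.30

The lemon type at w = 0 receives 6673; imitating at w* yields 9221 − 482·w*².
Indifference: 6673 = 9221 − 482·w*², so w*² = (9221 − 6673) / 482 ≈ 5.2863.
w* = √5.2863 ≈ 2.30.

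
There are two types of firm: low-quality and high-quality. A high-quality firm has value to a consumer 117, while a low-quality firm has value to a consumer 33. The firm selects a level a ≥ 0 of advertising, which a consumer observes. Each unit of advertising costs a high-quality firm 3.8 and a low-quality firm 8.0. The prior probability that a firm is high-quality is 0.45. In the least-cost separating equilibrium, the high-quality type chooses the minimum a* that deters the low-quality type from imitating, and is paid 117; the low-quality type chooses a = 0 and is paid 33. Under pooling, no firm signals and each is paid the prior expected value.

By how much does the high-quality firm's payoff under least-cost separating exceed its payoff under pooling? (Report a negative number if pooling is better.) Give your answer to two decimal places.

Least-cost separating signal: a* solves 33 = 117 − 8.0·a*, so a* = (117 − 33)/8.0 = 10.5.
High-quality type's separating payoff: 117 − 3.8 × a* = 117 − 3.8 × (117 − 33)/8.0 = 117 − 319.2/8.0 = 77.1.
Pooling payoff: 0.45 × 117 + 0.55 × 33 = 70.8.
Difference: 77.1 − 70.8 = 6.30.
The high-quality type prefers to separate.

6.30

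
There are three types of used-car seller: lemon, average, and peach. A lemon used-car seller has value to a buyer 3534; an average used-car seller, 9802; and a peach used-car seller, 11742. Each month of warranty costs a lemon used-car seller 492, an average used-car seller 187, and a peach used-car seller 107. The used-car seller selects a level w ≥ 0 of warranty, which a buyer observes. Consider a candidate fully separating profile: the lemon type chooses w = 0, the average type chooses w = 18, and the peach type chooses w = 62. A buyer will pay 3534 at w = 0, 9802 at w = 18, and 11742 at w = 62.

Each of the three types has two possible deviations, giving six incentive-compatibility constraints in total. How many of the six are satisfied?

5

Peach (own payoff 11742 − 107×62 = 5108): to w=0 gives 3534 → no gain ✓; to w=18 gives 9802 − 107×18 = 7876 → profitable ✗.
Lemon (own payoff 3534): to w=18 gives 9802 − 492×18 = 946 → no gain ✓; to w=62 gives 11742 − 492×62 = -18762 → no gain ✓.
Average (own payoff 9802 − 187×18 = 6436): to w=0 gives 3534 → no gain ✓; to w=62 gives 11742 − 187×62 = 148 → no gain ✓.
5 of the 6 constraints hold; not an equilibrium.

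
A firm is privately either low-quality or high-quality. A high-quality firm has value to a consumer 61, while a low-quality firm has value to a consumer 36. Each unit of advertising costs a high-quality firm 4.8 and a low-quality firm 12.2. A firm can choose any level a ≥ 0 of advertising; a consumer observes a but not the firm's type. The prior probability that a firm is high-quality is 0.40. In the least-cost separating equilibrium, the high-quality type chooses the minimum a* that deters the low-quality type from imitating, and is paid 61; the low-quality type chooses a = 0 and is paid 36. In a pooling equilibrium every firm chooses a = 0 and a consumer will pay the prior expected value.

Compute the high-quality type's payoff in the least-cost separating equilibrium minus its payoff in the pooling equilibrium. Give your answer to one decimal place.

Least-cost separating signal: a* solves 36 = 61 − 12.2·a*, so a* = (61 − 36)/12.2 ≈ 2.0492.
High-quality type's separating payoff: 61 − 4.8 × a* = 61 − 4.8 × (61 − 36)/12.2 = 61 − 120/12.2 ≈ 51.164.
Pooling payoff: 0.40 × 61 + 0.60 × 36 = 46.
Difference: 51.164 − 46 = 5.164, i.e. 5.2 to one decimal place.
The high-quality type prefers to separate.

5.2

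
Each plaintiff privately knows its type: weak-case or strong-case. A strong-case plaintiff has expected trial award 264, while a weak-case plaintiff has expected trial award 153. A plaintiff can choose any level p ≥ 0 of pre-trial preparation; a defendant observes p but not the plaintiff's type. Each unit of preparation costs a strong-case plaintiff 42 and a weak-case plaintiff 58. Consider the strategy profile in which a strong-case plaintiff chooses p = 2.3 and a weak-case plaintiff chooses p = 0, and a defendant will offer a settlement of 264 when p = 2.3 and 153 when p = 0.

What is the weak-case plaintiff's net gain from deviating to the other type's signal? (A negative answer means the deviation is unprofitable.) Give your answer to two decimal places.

Playing p = 0 the weak-case plaintiff receives 153.
Deviating to p = 2.3 brings payment 264 at cost 58 × 2.3 = 133.4, netting 130.6.
Gain from deviating: 130.6 − 153 = -22.40.
The gain is negative, so the weak-case type's incentive-compatibility constraint is satisfied.

-22.40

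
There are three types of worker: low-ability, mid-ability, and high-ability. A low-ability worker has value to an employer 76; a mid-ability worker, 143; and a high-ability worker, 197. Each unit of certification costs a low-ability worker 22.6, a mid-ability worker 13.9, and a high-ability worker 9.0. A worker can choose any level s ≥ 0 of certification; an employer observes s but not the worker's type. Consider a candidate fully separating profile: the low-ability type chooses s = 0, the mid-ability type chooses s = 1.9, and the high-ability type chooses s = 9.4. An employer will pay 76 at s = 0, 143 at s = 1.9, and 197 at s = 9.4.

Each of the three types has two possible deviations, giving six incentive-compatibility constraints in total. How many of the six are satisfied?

4

Low-ability (own payoff 76): to s=1.9 gives 143 − 22.6×1.9 = 100.06 → profitable ✗; to s=9.4 gives 197 − 22.6×9.4 = -15.44 → no gain ✓.
Mid-ability (own payoff 143 − 13.9×1.9 = 116.59): to s=0 gives 76 → no gain ✓; to s=9.4 gives 197 − 13.9×9.4 = 66.34 → no gain ✓.
High-ability (own payoff 197 − 9.0×9.4 = 112.4): to s=0 gives 76 → no gain ✓; to s=1.9 gives 143 − 9.0×1.9 = 125.9 → profitable ✗.
4 of the 6 constraints hold; not an equilibrium.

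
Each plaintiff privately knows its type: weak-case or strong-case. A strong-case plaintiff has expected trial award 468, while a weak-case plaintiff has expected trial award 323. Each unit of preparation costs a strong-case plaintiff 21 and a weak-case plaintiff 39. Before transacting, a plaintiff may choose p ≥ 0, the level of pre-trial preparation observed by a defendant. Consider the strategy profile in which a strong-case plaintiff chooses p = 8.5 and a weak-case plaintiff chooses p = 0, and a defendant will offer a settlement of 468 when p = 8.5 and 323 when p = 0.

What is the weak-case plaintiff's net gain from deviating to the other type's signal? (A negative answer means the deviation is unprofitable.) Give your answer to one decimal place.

-186.5

Playing p = 0 the weak-case plaintiff receives 323.
Deviating to p = 8.5 brings payment 468 at cost 39 × 8.5 = 331.5, netting 136.5.
Gain from deviating: 136.5 − 323 = -186.5.
The gain is negative, so the weak-case type's incentive-compatibility constraint is satisfied.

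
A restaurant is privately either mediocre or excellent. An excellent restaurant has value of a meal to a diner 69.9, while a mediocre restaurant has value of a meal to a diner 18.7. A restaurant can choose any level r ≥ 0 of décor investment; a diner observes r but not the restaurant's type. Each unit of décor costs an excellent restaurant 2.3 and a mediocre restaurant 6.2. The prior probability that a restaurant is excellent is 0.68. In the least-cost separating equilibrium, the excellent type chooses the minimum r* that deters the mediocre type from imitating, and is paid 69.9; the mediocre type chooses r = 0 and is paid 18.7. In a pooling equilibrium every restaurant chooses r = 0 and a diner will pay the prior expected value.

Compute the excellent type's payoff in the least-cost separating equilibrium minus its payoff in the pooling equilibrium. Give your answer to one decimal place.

-2.6

Least-cost separating signal: r* solves 18.7 = 69.9 − 6.2·r*, so r* = (69.9 − 18.7)/6.2 ≈ 8.2581.
Excellent type's separating payoff: 69.9 − 2.3 × r* = 69.9 − 2.3 × (69.9 − 18.7)/6.2 = 69.9 − 117.76/6.2 ≈ 50.906.
Pooling payoff: 0.68 × 69.9 + 0.32 × 18.7 = 53.516.
Difference: 50.906 − 53.516 = -2.61, i.e. -2.6 to one decimal place.
The excellent type would prefer the pooling outcome.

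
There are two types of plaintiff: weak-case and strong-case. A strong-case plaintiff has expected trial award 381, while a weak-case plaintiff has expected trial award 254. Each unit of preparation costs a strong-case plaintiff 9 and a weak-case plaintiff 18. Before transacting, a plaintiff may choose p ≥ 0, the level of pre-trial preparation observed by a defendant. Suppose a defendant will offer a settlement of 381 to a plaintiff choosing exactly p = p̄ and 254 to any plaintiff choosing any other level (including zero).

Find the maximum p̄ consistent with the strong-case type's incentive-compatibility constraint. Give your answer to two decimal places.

14.11

Choosing p̄ yields the strong-case type 381 − 9·p̄; choosing zero yields 254.
The strong-case type is indifferent at 381 − 9·p̄ = 254, i.e. p̄ = (381 − 254) / 9 ≈ 14.11.
For any p̄ above 14.11 the strong-case type would rather pool at zero, so separation collapses.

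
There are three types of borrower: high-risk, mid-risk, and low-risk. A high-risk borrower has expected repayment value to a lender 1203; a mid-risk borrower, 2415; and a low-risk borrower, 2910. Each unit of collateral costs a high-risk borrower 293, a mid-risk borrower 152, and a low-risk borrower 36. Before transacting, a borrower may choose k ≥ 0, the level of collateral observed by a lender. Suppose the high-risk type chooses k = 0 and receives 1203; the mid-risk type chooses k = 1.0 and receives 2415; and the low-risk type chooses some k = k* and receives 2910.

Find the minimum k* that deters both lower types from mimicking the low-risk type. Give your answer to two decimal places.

5.83

High-risk type (on-path payoff 1203) won't mimic when 1203 ≥ 2910 − 293·k*, i.e. k* ≥ 5.83.
Mid-risk type (on-path payoff 2415 − 152×1.0 = 2263) won't mimic when 2263 ≥ 2910 − 152·k*, i.e. k* ≥ 4.26.
Both must hold, so k* = max(5.83, 4.26) = 5.83. The high-risk type's constraint binds.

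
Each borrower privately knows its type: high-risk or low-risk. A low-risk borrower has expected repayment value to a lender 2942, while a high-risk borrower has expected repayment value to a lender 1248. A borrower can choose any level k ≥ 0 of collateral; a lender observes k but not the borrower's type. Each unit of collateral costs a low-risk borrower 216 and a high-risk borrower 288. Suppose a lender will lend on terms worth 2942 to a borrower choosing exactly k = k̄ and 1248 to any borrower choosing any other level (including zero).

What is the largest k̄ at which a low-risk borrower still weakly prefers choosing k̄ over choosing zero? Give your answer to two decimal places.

Choosing k̄ yields the low-risk type 2942 − 216·k̄; choosing zero yields 1248.
The low-risk type is indifferent at 2942 − 216·k̄ = 1248, i.e. k̄ = (2942 − 1248) / 216 ≈ 7.84.
For any k̄ above 7.84 the low-risk type would rather pool at zero, so separation collapses.

7.84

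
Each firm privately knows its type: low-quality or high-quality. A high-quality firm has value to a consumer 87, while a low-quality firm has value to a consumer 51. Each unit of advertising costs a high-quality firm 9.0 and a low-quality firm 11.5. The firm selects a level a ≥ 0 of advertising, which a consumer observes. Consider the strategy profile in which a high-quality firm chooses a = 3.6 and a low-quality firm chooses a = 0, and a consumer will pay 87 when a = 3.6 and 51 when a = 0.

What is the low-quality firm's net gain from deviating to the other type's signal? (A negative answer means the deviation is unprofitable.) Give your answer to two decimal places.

-5.40

Playing a = 0 the low-quality firm receives 51.
Deviating to a = 3.6 brings payment 87 at cost 11.5 × 3.6 = 41.4, netting 45.6.
Gain from deviating: 45.6 − 51 = -5.40.
The gain is negative, so the low-quality type's incentive-compatibility constraint is satisfied.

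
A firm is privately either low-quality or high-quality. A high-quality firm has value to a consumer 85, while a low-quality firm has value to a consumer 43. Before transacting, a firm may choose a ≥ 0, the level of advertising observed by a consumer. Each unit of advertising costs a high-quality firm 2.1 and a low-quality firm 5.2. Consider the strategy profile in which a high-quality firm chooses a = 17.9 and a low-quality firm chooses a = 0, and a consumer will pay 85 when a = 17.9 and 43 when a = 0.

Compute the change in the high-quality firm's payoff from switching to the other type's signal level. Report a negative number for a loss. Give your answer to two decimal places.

Playing a = 17.9 the high-quality firm receives 85 − 2.1 × 17.9 = 47.41.
Deviating to a = 0 yields 43 instead.
Gain from deviating: 43 − 47.41 = -4.41.
The gain is negative, so the high-quality type's incentive-compatibility constraint is satisfied.

-4.41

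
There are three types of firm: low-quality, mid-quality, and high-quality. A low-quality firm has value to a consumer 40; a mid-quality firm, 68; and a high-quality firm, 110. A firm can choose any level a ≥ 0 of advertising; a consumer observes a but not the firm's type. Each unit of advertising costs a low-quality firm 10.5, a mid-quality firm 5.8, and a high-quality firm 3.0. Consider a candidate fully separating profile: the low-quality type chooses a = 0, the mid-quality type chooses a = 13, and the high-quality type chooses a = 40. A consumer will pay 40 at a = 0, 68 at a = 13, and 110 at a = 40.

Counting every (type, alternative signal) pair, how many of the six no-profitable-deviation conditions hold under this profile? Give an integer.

Low-quality (own payoff 40): to a=13 gives 68 − 10.5×13 = -68.5 → no gain ✓; to a=40 gives 110 − 10.5×40 = -310 → no gain ✓.
Mid-quality (own payoff 68 − 5.8×13 = -7.4): to a=0 gives 40 → profitable ✗; to a=40 gives 110 − 5.8×40 = -122 → no gain ✓.
High-quality (own payoff 110 − 3.0×40 = -10): to a=0 gives 40 → profitable ✗; to a=13 gives 68 − 3.0×13 = 29 → profitable ✗.
3 of the 6 constraints hold; not an equilibrium.

3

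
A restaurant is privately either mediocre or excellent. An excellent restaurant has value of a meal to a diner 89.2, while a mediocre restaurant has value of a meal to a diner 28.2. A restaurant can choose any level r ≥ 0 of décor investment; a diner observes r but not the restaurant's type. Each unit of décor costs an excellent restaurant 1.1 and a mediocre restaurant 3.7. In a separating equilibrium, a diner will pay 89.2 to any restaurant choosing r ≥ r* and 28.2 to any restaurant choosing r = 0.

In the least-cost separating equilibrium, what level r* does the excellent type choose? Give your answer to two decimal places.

16.49

A mediocre restaurant choosing r = 0 receives 28.2.
Imitating at r* instead would pay 89.2 at cost 3.7·r*, netting 89.2 − 3.7·r*.
Indifference: 28.2 = 89.2 − 3.7·r*, so r* = (89.2 − 28.2) / 3.7 ≈ 16.49.
At r* the mediocre type's incentive constraint just binds; the excellent type strictly prefers r* since its per-unit cost is lower.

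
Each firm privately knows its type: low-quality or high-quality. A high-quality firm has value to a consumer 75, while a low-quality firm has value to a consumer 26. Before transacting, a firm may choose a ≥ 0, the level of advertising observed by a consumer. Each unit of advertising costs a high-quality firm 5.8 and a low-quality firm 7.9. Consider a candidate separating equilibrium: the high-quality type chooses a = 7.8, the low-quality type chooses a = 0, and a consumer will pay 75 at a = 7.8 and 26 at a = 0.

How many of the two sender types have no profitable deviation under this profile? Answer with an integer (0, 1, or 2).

Low-quality type: stay at 0 → 26; mimic → 75 − 7.9 × 7.8 = 13.38. IC holds (26 ≥ 13.38).
High-quality type: signal → 75 − 5.8 × 7.8 = 29.76; deviate to 0 → 26. IC holds (29.76 ≥ 26).
2 of 2 constraints hold, so this is a separating equilibrium.

2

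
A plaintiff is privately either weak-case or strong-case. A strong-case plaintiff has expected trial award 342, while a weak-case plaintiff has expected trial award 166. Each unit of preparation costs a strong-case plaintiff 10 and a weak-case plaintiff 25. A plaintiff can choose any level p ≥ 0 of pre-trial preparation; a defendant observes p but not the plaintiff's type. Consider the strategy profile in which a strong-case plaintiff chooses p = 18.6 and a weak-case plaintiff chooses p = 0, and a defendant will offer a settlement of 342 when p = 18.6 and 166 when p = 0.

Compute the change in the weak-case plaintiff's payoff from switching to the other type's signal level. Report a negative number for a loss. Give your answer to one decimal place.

Playing p = 0 the weak-case plaintiff receives 166.
Deviating to p = 18.6 brings payment 342 at cost 25 × 18.6 = 465, netting -123.
Gain from deviating: -123 − 166 = -289.0.
The gain is negative, so the weak-case type's incentive-compatibility constraint is satisfied.

-289.0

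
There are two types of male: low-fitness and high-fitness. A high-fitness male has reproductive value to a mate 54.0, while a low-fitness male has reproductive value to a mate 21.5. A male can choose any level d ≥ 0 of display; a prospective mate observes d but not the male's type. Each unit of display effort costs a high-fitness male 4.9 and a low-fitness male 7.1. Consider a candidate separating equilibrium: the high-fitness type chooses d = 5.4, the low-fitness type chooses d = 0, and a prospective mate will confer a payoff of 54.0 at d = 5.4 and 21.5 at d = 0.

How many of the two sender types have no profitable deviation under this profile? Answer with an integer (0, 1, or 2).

2

High-fitness type: signal → 54.0 − 4.9 × 5.4 = 27.54; deviate to 0 → 21.5. IC holds (27.54 ≥ 21.5).
Low-fitness type: stay at 0 → 21.5; mimic → 54.0 − 7.1 × 5.4 = 15.66. IC holds (21.5 ≥ 15.66).
2 of 2 constraints hold, so this is a separating equilibrium.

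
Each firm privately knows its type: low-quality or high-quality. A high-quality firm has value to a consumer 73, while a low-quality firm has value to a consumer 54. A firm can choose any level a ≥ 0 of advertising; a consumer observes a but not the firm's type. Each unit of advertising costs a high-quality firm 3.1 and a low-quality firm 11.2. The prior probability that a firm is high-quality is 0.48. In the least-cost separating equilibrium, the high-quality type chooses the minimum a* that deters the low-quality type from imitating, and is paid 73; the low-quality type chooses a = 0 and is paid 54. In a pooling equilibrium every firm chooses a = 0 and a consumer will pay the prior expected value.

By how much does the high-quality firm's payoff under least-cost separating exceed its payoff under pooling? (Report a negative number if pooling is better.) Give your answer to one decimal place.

Least-cost separating signal: a* solves 54 = 73 − 11.2·a*, so a* = (73 − 54)/11.2 ≈ 1.6964.
High-quality type's separating payoff: 73 − 3.1 × a* = 73 − 3.1 × (73 − 54)/11.2 = 73 − 58.9/11.2 ≈ 67.741.
Pooling payoff: 0.48 × 73 + 0.52 × 54 = 63.12.
Difference: 67.741 − 63.12 = 4.621, i.e. 4.6 to one decimal place.
The high-quality type prefers to separate.

4.6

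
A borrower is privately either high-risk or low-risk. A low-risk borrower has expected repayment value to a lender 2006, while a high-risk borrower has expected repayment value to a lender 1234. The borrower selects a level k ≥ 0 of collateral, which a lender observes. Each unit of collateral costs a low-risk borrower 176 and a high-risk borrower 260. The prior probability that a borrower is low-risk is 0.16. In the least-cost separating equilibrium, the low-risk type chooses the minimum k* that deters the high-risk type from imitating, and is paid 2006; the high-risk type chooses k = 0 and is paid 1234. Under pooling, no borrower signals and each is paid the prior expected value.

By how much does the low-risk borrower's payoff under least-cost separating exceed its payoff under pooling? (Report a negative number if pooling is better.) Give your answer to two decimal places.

Least-cost separating signal: k* solves 1234 = 2006 − 260·k*, so k* = (2006 − 1234)/260 ≈ 2.9692.
Low-risk type's separating payoff: 2006 − 176 × k* = 2006 − 176 × (2006 − 1234)/260 = 2006 − 135872/260 ≈ 1483.4154.
Pooling payoff: 0.16 × 2006 + 0.84 × 1234 = 1357.52.
Difference: 1483.4154 − 1357.52 = 125.8954, i.e. 125.90 to two decimal places.
The low-risk type prefers to separate.

125.90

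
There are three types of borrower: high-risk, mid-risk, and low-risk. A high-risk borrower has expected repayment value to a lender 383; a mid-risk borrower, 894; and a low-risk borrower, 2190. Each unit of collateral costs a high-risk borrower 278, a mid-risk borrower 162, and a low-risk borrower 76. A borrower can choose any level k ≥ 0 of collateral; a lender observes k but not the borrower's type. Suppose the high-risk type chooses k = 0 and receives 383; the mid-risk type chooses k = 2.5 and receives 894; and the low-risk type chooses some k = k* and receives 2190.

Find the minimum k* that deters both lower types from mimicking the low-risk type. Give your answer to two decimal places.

10.50

High-risk type (on-path payoff 383) won't mimic when 383 ≥ 2190 − 278·k*, i.e. k* ≥ 6.50.
Mid-risk type (on-path payoff 894 − 162×2.5 = 489) won't mimic when 489 ≥ 2190 − 162·k*, i.e. k* ≥ 10.50.
Both must hold, so k* = max(6.50, 10.50) = 10.50. The mid-risk type's constraint binds.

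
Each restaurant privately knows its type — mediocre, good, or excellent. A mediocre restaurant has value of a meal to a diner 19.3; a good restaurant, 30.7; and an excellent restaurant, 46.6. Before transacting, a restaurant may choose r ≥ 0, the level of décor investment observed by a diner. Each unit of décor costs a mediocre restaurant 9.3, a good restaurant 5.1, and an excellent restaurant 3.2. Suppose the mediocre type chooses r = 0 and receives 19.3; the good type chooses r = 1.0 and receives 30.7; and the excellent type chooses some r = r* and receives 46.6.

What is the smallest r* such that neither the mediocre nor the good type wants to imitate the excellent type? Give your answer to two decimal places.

Mediocre type (on-path payoff 19.3) won't mimic when 19.3 ≥ 46.6 − 9.3·r*, i.e. r* ≥ 2.94.
Good type (on-path payoff 30.7 − 5.1×1.0 = 25.6) won't mimic when 25.6 ≥ 46.6 − 5.1·r*, i.e. r* ≥ 4.12.
Both must hold, so r* = max(2.94, 4.12) = 4.12. The good type's constraint binds.

4.12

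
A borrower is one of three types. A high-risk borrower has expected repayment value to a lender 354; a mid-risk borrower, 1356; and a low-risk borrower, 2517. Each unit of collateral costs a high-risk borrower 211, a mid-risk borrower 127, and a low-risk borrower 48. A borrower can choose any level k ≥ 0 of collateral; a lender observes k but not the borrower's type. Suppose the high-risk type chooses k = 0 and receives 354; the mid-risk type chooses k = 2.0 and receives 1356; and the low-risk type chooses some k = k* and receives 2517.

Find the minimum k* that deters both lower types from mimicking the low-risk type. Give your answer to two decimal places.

High-risk type (on-path payoff 354) won't mimic when 354 ≥ 2517 − 211·k*, i.e. k* ≥ 10.25.
Mid-risk type (on-path payoff 1356 − 127×2.0 = 1102) won't mimic when 1102 ≥ 2517 − 127·k*, i.e. k* ≥ 11.14.
Both must hold, so k* = max(10.25, 11.14) = 11.14. The mid-risk type's constraint binds.

11.14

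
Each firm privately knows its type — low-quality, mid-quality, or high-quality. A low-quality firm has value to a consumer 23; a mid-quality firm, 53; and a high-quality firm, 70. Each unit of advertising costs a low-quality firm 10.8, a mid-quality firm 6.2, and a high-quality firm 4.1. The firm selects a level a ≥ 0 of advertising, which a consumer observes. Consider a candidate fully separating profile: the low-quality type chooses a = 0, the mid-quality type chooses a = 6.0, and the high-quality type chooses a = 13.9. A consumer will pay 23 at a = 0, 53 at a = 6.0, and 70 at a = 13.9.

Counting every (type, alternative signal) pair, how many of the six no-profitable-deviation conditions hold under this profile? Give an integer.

Mid-quality (own payoff 53 − 6.2×6.0 = 15.8): to a=0 gives 23 → profitable ✗; to a=13.9 gives 70 − 6.2×13.9 = -16.18 → no gain ✓.
High-quality (own payoff 70 − 4.1×13.9 = 13.01): to a=0 gives 23 → profitable ✗; to a=6.0 gives 53 − 4.1×6.0 = 28.4 → profitable ✗.
Low-quality (own payoff 23): to a=6.0 gives 53 − 10.8×6.0 = -11.8 → no gain ✓; to a=13.9 gives 70 − 10.8×13.9 = -80.12 → no gain ✓.
3 of the 6 constraints hold; not an equilibrium.

3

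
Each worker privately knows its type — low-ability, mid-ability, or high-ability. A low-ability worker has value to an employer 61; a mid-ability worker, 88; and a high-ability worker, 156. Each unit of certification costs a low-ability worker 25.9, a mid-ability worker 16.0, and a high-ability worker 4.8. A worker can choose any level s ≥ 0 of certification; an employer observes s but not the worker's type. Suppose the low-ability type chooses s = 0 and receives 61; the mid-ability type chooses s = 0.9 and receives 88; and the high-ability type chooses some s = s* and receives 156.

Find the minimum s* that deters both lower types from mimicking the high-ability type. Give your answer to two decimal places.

5.15

Mid-ability type (on-path payoff 88 − 16.0×0.9 = 73.6) won't mimic when 73.6 ≥ 156 − 16.0·s*, i.e. s* ≥ 5.15.
Low-ability type (on-path payoff 61) won't mimic when 61 ≥ 156 − 25.9·s*, i.e. s* ≥ 3.67.
Both must hold, so s* = max(3.67, 5.15) = 5.15. The mid-ability type's constraint binds.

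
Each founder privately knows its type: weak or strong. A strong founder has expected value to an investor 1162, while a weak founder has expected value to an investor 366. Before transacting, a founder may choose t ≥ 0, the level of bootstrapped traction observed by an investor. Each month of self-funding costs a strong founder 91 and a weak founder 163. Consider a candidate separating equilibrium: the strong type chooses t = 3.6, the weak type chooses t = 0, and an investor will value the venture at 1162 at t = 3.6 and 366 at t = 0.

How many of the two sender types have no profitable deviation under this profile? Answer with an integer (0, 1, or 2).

1

Strong type: signal → 1162 − 91 × 3.6 = 834.4; deviate to 0 → 366. IC holds (834.4 ≥ 366).
Weak type: stay at 0 → 366; mimic → 1162 − 163 × 3.6 = 575.2. IC fails (366 < 575.2).
1 of 2 constraints hold, so this profile is not an equilibrium.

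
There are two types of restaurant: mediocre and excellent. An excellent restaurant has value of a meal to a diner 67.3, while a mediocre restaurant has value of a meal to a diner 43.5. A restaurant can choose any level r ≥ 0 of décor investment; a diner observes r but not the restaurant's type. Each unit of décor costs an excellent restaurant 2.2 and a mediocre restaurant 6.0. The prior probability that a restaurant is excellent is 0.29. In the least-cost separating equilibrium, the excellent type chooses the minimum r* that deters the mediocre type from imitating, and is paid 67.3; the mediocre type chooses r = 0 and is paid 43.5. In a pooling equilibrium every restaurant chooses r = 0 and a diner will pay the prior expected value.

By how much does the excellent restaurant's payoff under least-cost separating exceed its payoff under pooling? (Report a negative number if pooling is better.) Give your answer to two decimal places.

8.17

Least-cost separating signal: r* solves 43.5 = 67.3 − 6.0·r*, so r* = (67.3 − 43.5)/6.0 ≈ 3.9667.
Excellent type's separating payoff: 67.3 − 2.2 × r* = 67.3 − 2.2 × (67.3 − 43.5)/6.0 = 67.3 − 52.36/6.0 ≈ 58.5733.
Pooling payoff: 0.29 × 67.3 + 0.71 × 43.5 = 50.402.
Difference: 58.5733 − 50.402 = 8.1713, i.e. 8.17 to two decimal places.
The excellent type prefers to separate.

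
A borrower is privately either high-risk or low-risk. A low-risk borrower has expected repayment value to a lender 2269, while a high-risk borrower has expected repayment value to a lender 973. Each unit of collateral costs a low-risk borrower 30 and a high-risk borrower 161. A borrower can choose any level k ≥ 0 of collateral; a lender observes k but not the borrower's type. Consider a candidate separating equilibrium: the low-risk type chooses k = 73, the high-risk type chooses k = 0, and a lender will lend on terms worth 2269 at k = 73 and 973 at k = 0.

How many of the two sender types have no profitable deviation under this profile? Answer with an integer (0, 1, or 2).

High-risk type: stay at 0 → 973; mimic → 2269 − 161 × 73 = -9484. IC holds (973 ≥ -9484).
Low-risk type: signal → 2269 − 30 × 73 = 79; deviate to 0 → 973. IC fails (79 < 973).
1 of 2 constraints hold, so this profile is not an equilibrium.

1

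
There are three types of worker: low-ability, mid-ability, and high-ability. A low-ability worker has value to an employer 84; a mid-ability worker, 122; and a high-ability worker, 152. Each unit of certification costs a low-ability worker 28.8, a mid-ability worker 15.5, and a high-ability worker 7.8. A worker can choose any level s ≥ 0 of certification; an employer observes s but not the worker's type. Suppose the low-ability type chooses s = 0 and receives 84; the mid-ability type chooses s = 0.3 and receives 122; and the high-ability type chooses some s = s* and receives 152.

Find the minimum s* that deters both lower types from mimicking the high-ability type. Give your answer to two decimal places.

Low-ability type (on-path payoff 84) won't mimic when 84 ≥ 152 − 28.8·s*, i.e. s* ≥ 2.36.
Mid-ability type (on-path payoff 122 − 15.5×0.3 = 117.35) won't mimic when 117.35 ≥ 152 − 15.5·s*, i.e. s* ≥ 2.24.
Both must hold, so s* = max(2.36, 2.24) = 2.36. The low-ability type's constraint binds.

2.36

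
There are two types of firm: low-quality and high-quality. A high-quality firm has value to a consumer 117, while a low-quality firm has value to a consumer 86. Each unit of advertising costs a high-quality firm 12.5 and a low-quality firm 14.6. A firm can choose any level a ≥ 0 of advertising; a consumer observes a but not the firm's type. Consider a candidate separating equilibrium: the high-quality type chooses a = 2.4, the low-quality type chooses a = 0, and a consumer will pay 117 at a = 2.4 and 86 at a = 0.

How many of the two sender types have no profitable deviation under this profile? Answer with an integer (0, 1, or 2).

Low-quality type: stay at 0 → 86; mimic → 117 − 14.6 × 2.4 = 81.96. IC holds (86 ≥ 81.96).
High-quality type: signal → 117 − 12.5 × 2.4 = 87; deviate to 0 → 86. IC holds (87 ≥ 86).
2 of 2 constraints hold, so this is a separating equilibrium.

2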